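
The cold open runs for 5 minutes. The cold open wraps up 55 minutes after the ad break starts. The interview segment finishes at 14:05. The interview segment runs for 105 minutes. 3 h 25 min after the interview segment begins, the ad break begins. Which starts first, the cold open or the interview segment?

the interview segment

The interview segment starts at 14:05 − 105 min = 12:20.
The ad break starts at 12:20 + 205 min = 15:45.
The cold open ends at 15:45 + 55 min = 16:40.
The cold open starts at 16:40 − 5 min = 16:35.
The cold open starts at 16:35 and the interview segment starts at 12:20, so the interview segment is first.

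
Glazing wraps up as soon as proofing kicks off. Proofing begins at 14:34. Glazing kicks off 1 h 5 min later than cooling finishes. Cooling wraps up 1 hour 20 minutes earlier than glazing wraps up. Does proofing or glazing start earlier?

Glazing ends at 14:34.
Cooling ends at 14:34 − 80 min = 13:14.
Glazing starts at 13:14 + 65 min = 14:19.
Proofing starts at 14:34 and glazing starts at 14:19, so glazing is first.

glazing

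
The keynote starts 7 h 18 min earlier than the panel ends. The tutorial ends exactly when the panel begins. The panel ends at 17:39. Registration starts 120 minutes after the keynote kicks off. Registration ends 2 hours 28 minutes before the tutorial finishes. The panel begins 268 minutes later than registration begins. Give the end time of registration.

14:21

The keynote starts at 17:39 − 438 min = 10:21.
Registration starts at 10:21 + 120 min = 12:21.
The panel starts at 12:21 + 268 min = 16:49.
So the tutorial ends at 16:49.
Registration ends at 16:49 − 148 min = 14:21.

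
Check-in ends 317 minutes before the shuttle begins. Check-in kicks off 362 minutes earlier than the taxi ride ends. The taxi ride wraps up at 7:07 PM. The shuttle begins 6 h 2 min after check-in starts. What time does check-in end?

Check-in starts at 7:07 PM − 362 min = 1:05 PM.
The shuttle starts at 1:05 PM + 362 min = 7:07 PM.
Check-in ends at 7:07 PM − 317 min = 1:50 PM.

1:50 PM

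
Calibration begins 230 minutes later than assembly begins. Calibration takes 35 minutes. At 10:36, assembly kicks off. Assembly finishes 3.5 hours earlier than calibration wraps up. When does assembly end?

11:31

Calibration starts at 10:36 + 230 min = 14:26.
Calibration ends at 14:26 + 35 min = 15:01.
Assembly ends at 15:01 − 210 min = 11:31.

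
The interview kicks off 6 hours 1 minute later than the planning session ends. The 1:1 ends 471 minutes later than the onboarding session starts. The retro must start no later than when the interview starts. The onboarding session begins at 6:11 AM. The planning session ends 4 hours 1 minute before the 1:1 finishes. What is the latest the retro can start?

The 1:1 ends at 6:11 AM + 471 min = 2:02 PM.
The planning session ends at 2:02 PM − 241 min = 10:01 AM.
The interview starts at 10:01 AM + 361 min = 4:02 PM.
The retro is bounded by the interview, so the latest it can start is 4:02 PM.

4:02 PM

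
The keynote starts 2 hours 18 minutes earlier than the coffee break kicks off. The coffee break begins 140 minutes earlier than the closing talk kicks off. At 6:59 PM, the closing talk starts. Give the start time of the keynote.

The coffee break starts at 6:59 PM − 140 min = 4:39 PM.
The keynote starts at 4:39 PM − 138 min = 2:21 PM.

2:21 PM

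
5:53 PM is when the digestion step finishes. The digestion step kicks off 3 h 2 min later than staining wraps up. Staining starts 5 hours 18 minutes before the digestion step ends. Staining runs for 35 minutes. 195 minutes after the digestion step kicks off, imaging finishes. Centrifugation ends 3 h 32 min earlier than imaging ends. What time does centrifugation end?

3:55 PM

Staining starts at 5:53 PM − 318 min = 12:35 PM.
Staining ends at 12:35 PM + 35 min = 1:10 PM.
The digestion step starts at 1:10 PM + 182 min = 4:12 PM.
Imaging ends at 4:12 PM + 195 min = 7:27 PM.
Centrifugation ends at 7:27 PM − 212 min = 3:55 PM.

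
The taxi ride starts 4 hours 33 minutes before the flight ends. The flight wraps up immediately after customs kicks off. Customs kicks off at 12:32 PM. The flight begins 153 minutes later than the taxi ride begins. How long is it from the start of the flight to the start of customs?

2 hours

The flight ends at 12:32 PM.
The taxi ride starts at 12:32 PM − 273 min = 7:59 AM.
The flight starts at 7:59 AM + 153 min = 10:32 AM.
From 10:32 AM to 12:32 PM is 2 hours.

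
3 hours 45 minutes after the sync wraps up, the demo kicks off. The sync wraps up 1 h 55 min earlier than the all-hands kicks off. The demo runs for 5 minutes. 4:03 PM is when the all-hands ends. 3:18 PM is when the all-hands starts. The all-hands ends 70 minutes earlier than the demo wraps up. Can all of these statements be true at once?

The sync ends at 3:18 PM − 115 min = 1:23 PM.
The demo starts at 1:23 PM + 225 min = 5:08 PM.
The demo ends at 5:08 PM + 5 min = 5:13 PM.
The all-hands ends at 5:13 PM − 70 min = 4:03 PM.
That matches the stated 4:03 PM, so the schedule is consistent.

Yes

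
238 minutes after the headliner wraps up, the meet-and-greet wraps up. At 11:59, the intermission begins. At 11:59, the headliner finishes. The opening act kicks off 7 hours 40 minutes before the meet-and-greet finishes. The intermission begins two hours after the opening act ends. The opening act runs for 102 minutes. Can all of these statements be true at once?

Yes

The meet-and-greet ends at 11:59 + 238 min = 15:57.
The opening act starts at 15:57 − 460 min = 08:17.
The opening act ends at 08:17 + 102 min = 09:59.
The intermission starts at 09:59 + 120 min = 11:59.
That matches the stated 11:59, so the schedule is consistent.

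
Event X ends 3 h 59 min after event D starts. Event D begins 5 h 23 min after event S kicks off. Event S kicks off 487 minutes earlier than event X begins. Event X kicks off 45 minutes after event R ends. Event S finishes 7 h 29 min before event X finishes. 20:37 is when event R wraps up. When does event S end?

15:08

Event X starts at 20:37 + 45 min = 21:22.
Event S starts at 21:22 − 487 min = 13:15.
Event D starts at 13:15 + 323 min = 18:38.
Event X ends at 18:38 + 239 min = 22:37.
Event S ends at 22:37 − 449 min = 15:08.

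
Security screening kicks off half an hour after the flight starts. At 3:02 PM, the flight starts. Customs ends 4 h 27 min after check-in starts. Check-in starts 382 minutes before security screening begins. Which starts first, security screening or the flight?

Security screening starts at 3:02 PM + 30 min = 3:32 PM.
Security screening starts at 3:32 PM and the flight starts at 3:02 PM, so the flight is first.

the flight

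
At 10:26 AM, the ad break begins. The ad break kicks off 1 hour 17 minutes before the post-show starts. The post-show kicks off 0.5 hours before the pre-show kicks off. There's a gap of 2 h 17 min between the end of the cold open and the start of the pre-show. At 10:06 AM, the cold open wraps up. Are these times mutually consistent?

The pre-show starts at 10:06 AM + 137 min = 12:23 PM.
The post-show starts at 12:23 PM − 30 min = 11:53 AM.
The ad break starts at 11:53 AM − 77 min = 10:36 AM.
But the ad break is also said to start at 10:26 AM — a 10-minute conflict.

No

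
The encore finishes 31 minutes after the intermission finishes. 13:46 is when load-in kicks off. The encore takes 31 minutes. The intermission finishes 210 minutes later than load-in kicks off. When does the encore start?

17:16

The intermission ends at 13:46 + 210 min = 17:16.
The encore ends at 17:16 + 31 min = 17:47.
The encore starts at 17:47 − 31 min = 17:16.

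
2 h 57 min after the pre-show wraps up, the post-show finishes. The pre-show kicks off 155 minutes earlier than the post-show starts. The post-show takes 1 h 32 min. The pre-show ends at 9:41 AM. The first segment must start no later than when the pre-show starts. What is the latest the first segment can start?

8:31 AM

The post-show ends at 9:41 AM + 177 min = 12:38 PM.
The post-show starts at 12:38 PM − 92 min = 11:06 AM.
The pre-show starts at 11:06 AM − 155 min = 8:31 AM.
The first segment is bounded by the pre-show, so the latest it can start is 8:31 AM.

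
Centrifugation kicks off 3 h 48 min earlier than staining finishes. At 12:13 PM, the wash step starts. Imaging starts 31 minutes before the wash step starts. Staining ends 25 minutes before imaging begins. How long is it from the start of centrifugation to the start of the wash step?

284 minutes

Imaging starts at 12:13 PM − 31 min = 11:42 AM.
Staining ends at 11:42 AM − 25 min = 11:17 AM.
Centrifugation starts at 11:17 AM − 228 min = 7:29 AM.
From 7:29 AM to 12:13 PM is 284 minutes.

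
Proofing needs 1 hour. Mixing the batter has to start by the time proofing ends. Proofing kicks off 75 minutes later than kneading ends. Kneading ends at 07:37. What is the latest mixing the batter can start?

09:52

Proofing starts at 07:37 + 75 min = 08:52.
Proofing ends at 08:52 + 60 min = 09:52.
Mixing the batter is bounded by proofing, so the latest it can start is 09:52.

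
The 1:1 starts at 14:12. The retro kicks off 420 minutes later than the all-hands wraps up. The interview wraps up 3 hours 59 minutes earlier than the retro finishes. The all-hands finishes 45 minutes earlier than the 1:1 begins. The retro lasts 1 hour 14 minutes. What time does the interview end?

17:42

The all-hands ends at 14:12 − 45 min = 13:27.
The retro starts at 13:27 + 420 min = 20:27.
The retro ends at 20:27 + 74 min = 21:41.
The interview ends at 21:41 − 239 min = 17:42.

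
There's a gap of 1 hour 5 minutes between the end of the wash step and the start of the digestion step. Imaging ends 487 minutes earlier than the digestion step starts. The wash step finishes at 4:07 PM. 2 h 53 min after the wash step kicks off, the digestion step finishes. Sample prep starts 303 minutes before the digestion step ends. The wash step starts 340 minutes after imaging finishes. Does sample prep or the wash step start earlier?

sample prep

The digestion step starts at 4:07 PM + 65 min = 5:12 PM.
Imaging ends at 5:12 PM − 487 min = 9:05 AM.
The wash step starts at 9:05 AM + 340 min = 2:45 PM.
The digestion step ends at 2:45 PM + 173 min = 5:38 PM.
Sample prep starts at 5:38 PM − 303 min = 12:35 PM.
Sample prep starts at 12:35 PM and the wash step starts at 2:45 PM, so sample prep is first.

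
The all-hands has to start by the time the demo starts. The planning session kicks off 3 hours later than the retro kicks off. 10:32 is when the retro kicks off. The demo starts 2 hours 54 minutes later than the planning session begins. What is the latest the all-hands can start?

The planning session starts at 10:32 + 180 min = 13:32.
The demo starts at 13:32 + 174 min = 16:26.
The all-hands is bounded by the demo, so the latest it can start is 16:26.

16:26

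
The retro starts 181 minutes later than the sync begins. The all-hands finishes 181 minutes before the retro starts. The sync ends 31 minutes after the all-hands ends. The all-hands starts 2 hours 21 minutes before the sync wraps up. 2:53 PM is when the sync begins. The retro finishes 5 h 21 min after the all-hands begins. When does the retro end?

6:24 PM

The retro starts at 2:53 PM + 181 min = 5:54 PM.
The all-hands ends at 5:54 PM − 181 min = 2:53 PM.
The sync ends at 2:53 PM + 31 min = 3:24 PM.
The all-hands starts at 3:24 PM − 141 min = 1:03 PM.
The retro ends at 1:03 PM + 321 min = 6:24 PM.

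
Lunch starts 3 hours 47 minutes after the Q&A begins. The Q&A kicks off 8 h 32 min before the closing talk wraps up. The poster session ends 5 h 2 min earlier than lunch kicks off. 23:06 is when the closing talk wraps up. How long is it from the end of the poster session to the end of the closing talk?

The Q&A starts at 23:06 − 512 min = 14:34.
Lunch starts at 14:34 + 227 min = 18:21.
The poster session ends at 18:21 − 302 min = 13:19.
From 13:19 to 23:06 is 587 minutes.

587 minutes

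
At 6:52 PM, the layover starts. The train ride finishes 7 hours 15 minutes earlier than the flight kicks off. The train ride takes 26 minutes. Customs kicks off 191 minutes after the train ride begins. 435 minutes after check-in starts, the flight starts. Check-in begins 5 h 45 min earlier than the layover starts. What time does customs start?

Check-in starts at 6:52 PM − 345 min = 1:07 PM.
The flight starts at 1:07 PM + 435 min = 8:22 PM.
The train ride ends at 8:22 PM − 435 min = 1:07 PM.
The train ride starts at 1:07 PM − 26 min = 12:41 PM.
Customs starts at 12:41 PM + 191 min = 3:52 PM.

3:52 PM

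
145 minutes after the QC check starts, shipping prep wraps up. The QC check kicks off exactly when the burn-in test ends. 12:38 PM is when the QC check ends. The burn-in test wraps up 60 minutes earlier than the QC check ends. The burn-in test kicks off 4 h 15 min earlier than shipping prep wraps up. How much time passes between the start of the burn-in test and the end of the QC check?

170 minutes

The burn-in test ends at 12:38 PM − 60 min = 11:38 AM.
So the QC check starts at 11:38 AM.
Shipping prep ends at 11:38 AM + 145 min = 2:03 PM.
The burn-in test starts at 2:03 PM − 255 min = 9:48 AM.
From 9:48 AM to 12:38 PM is 170 minutes.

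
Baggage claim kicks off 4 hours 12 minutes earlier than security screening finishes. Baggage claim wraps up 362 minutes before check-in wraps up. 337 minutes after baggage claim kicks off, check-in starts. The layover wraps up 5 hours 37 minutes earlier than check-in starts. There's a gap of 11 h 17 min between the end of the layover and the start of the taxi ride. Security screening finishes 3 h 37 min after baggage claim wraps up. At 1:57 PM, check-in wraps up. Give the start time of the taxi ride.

Baggage claim ends at 1:57 PM − 362 min = 7:55 AM.
Security screening ends at 7:55 AM + 217 min = 11:32 AM.
Baggage claim starts at 11:32 AM − 252 min = 7:20 AM.
Check-in starts at 7:20 AM + 337 min = 12:57 PM.
The layover ends at 12:57 PM − 337 min = 7:20 AM.
The taxi ride starts at 7:20 AM + 677 min = 6:37 PM.

6:37 PM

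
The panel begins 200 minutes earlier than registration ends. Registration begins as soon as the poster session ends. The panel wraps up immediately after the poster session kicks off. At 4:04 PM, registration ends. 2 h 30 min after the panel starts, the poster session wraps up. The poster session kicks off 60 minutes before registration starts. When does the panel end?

2:14 PM

The panel starts at 4:04 PM − 200 min = 12:44 PM.
The poster session ends at 12:44 PM + 150 min = 3:14 PM.
So registration starts at 3:14 PM.
The poster session starts at 3:14 PM − 60 min = 2:14 PM.
So the panel ends at 2:14 PM.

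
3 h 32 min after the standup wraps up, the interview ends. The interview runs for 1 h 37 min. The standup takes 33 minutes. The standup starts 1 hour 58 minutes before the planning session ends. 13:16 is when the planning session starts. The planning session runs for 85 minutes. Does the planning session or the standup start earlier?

The planning session ends at 13:16 + 85 min = 14:41.
The standup starts at 14:41 − 118 min = 12:43.
The planning session starts at 13:16 and the standup starts at 12:43, so the standup is first.

the standup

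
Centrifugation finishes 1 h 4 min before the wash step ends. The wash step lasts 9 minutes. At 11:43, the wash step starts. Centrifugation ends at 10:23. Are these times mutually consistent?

No

The wash step ends at 11:43 + 9 min = 11:52.
Centrifugation ends at 11:52 − 64 min = 10:48.
But centrifugation is also said to end at 10:23 — a 25-minute conflict.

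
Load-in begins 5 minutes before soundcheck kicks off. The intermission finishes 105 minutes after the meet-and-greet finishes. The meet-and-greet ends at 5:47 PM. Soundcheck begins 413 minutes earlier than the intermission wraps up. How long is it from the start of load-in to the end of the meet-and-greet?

5 h 13 min

The intermission ends at 5:47 PM + 105 min = 7:32 PM.
Soundcheck starts at 7:32 PM − 413 min = 12:39 PM.
Load-in starts at 12:39 PM − 5 min = 12:34 PM.
From 12:34 PM to 5:47 PM is 5 h 13 min.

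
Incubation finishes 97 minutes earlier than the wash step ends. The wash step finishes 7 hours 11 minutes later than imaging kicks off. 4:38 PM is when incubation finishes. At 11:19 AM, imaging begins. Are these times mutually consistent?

No

The wash step ends at 11:19 AM + 431 min = 6:30 PM.
Incubation ends at 6:30 PM − 97 min = 4:53 PM.
But incubation is also said to end at 4:38 PM — a 15-minute conflict.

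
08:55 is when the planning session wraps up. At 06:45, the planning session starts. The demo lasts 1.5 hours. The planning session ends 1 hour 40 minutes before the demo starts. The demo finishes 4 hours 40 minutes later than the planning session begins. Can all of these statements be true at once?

No

The demo ends at 06:45 + 280 min = 11:25.
The demo starts at 11:25 − 90 min = 09:55.
The planning session ends at 09:55 − 100 min = 08:15.
But the planning session is also said to end at 08:55 — a 40-minute conflict.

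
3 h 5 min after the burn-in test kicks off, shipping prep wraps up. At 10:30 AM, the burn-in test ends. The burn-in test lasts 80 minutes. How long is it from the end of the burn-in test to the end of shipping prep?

The burn-in test starts at 10:30 AM − 80 min = 9:10 AM.
Shipping prep ends at 9:10 AM + 185 min = 12:15 PM.
From 10:30 AM to 12:15 PM is 105 minutes.

105 minutes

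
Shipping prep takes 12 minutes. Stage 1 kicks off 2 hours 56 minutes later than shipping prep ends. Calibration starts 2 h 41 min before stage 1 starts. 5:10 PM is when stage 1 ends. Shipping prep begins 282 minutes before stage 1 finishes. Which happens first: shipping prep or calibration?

Shipping prep starts at 5:10 PM − 282 min = 12:28 PM.
Shipping prep ends at 12:28 PM + 12 min = 12:40 PM.
Stage 1 starts at 12:40 PM + 176 min = 3:36 PM.
Calibration starts at 3:36 PM − 161 min = 12:55 PM.
Shipping prep starts at 12:28 PM and calibration starts at 12:55 PM, so shipping prep is first.

shipping prep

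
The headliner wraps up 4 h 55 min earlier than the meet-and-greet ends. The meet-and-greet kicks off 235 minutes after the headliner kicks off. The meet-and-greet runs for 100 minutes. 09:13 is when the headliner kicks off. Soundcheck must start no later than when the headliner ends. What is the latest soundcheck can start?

The meet-and-greet starts at 09:13 + 235 min = 13:08.
The meet-and-greet ends at 13:08 + 100 min = 14:48.
The headliner ends at 14:48 − 295 min = 09:53.
Soundcheck is bounded by the headliner, so the latest it can start is 09:53.

09:53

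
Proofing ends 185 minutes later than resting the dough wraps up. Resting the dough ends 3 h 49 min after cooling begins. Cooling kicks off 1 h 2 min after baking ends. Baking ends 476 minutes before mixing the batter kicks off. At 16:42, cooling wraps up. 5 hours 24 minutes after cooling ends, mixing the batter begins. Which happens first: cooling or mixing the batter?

cooling

Mixing the batter starts at 16:42 + 324 min = 22:06.
Baking ends at 22:06 − 476 min = 14:10.
Cooling starts at 14:10 + 62 min = 15:12.
Cooling starts at 15:12 and mixing the batter starts at 22:06, so cooling is first.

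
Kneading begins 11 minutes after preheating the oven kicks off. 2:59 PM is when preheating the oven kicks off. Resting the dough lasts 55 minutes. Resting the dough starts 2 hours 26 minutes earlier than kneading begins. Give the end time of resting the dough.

1:39 PM

Kneading starts at 2:59 PM + 11 min = 3:10 PM.
Resting the dough starts at 3:10 PM − 146 min = 12:44 PM.
Resting the dough ends at 12:44 PM + 55 min = 1:39 PM.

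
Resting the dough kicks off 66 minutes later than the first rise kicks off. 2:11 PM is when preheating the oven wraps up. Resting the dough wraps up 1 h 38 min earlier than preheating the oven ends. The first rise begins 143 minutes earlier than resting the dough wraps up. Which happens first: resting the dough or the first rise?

Resting the dough ends at 2:11 PM − 98 min = 12:33 PM.
The first rise starts at 12:33 PM − 143 min = 10:10 AM.
Resting the dough starts at 10:10 AM + 66 min = 11:16 AM.
Resting the dough starts at 11:16 AM and the first rise starts at 10:10 AM, so the first rise is first.

the first rise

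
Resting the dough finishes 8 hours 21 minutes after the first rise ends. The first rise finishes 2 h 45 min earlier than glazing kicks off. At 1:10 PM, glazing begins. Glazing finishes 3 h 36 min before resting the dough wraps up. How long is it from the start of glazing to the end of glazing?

The first rise ends at 1:10 PM − 165 min = 10:25 AM.
Resting the dough ends at 10:25 AM + 501 min = 6:46 PM.
Glazing ends at 6:46 PM − 216 min = 3:10 PM.
From 1:10 PM to 3:10 PM is two hours.

two hours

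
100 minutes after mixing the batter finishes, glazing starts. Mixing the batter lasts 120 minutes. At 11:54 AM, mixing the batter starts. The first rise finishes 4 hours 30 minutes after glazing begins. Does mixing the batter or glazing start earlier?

Mixing the batter ends at 11:54 AM + 120 min = 1:54 PM.
Glazing starts at 1:54 PM + 100 min = 3:34 PM.
Mixing the batter starts at 11:54 AM and glazing starts at 3:34 PM, so mixing the batter is first.

mixing the batter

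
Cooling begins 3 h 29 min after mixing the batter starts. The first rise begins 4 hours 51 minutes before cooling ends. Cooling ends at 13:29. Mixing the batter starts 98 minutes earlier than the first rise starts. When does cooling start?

10:29

The first rise starts at 13:29 − 291 min = 08:38.
Mixing the batter starts at 08:38 − 98 min = 07:00.
Cooling starts at 07:00 + 209 min = 10:29.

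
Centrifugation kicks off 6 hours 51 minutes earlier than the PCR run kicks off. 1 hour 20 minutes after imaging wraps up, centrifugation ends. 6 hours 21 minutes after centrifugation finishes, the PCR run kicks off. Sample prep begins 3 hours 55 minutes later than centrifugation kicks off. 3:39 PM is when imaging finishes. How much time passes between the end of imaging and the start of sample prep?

285 minutes

Centrifugation ends at 3:39 PM + 80 min = 4:59 PM.
The PCR run starts at 4:59 PM + 381 min = 11:20 PM.
Centrifugation starts at 11:20 PM − 411 min = 4:29 PM.
Sample prep starts at 4:29 PM + 235 min = 8:24 PM.
From 3:39 PM to 8:24 PM is 285 minutes.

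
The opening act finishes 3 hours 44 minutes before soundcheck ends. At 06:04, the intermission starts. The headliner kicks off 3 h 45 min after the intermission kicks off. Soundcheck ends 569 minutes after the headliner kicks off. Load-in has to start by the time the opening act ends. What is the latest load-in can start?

The headliner starts at 06:04 + 225 min = 09:49.
Soundcheck ends at 09:49 + 569 min = 19:18.
The opening act ends at 19:18 − 224 min = 15:34.
Load-in is bounded by the opening act, so the latest it can start is 15:34.

15:34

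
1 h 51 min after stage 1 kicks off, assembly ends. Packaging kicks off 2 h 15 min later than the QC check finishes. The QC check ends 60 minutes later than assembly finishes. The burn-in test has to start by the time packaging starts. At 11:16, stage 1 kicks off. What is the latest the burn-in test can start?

16:22

Assembly ends at 11:16 + 111 min = 13:07.
The QC check ends at 13:07 + 60 min = 14:07.
Packaging starts at 14:07 + 135 min = 16:22.
The burn-in test is bounded by packaging, so the latest it can start is 16:22.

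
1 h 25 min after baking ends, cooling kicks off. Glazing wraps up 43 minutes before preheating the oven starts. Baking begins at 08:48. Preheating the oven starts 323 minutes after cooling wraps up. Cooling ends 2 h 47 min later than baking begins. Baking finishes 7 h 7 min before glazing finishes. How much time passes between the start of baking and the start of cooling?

Cooling ends at 08:48 + 167 min = 11:35.
Preheating the oven starts at 11:35 + 323 min = 16:58.
Glazing ends at 16:58 − 43 min = 16:15.
Baking ends at 16:15 − 427 min = 09:08.
Cooling starts at 09:08 + 85 min = 10:33.
From 08:48 to 10:33 is 1 hour 45 minutes.

1 hour 45 minutes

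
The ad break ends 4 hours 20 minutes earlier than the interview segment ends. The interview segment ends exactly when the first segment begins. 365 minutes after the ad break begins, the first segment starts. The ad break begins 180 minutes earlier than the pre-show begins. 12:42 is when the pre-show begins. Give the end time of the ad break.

11:27

The ad break starts at 12:42 − 180 min = 09:42.
The first segment starts at 09:42 + 365 min = 15:47.
So the interview segment ends at 15:47.
The ad break ends at 15:47 − 260 min = 11:27.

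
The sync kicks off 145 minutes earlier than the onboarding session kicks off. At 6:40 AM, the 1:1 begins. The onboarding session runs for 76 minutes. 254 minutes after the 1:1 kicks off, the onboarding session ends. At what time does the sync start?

The onboarding session ends at 6:40 AM + 254 min = 10:54 AM.
The onboarding session starts at 10:54 AM − 76 min = 9:38 AM.
The sync starts at 9:38 AM − 145 min = 7:13 AM.

7:13 AM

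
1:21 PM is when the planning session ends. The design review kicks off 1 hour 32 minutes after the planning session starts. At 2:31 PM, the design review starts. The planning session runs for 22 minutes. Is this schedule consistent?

Yes

The planning session starts at 1:21 PM − 22 min = 12:59 PM.
The design review starts at 12:59 PM + 92 min = 2:31 PM.
That matches the stated 2:31 PM, so the schedule is consistent.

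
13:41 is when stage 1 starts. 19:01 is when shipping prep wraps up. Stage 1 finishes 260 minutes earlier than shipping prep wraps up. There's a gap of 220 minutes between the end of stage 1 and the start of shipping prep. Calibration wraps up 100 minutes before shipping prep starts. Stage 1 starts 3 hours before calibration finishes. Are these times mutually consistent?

Stage 1 ends at 19:01 − 260 min = 14:41.
Shipping prep starts at 14:41 + 220 min = 18:21.
Calibration ends at 18:21 − 100 min = 16:41.
Stage 1 starts at 16:41 − 180 min = 13:41.
That matches the stated 13:41, so the schedule is consistent.

Yes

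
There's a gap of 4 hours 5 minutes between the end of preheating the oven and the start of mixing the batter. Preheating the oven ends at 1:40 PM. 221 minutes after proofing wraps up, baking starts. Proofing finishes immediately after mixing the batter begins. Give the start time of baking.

9:26 PM

Mixing the batter starts at 1:40 PM + 245 min = 5:45 PM.
So proofing ends at 5:45 PM.
Baking starts at 5:45 PM + 221 min = 9:26 PM.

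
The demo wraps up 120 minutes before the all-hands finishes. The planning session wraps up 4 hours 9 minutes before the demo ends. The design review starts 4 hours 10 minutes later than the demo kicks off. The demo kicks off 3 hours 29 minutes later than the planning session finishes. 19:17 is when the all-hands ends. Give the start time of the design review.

The demo ends at 19:17 − 120 min = 17:17.
The planning session ends at 17:17 − 249 min = 13:08.
The demo starts at 13:08 + 209 min = 16:37.
The design review starts at 16:37 + 250 min = 20:47.

20:47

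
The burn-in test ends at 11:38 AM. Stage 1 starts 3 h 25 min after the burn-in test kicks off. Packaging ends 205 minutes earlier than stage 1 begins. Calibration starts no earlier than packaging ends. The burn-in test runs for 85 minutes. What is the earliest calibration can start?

10:13 AM

The burn-in test starts at 11:38 AM − 85 min = 10:13 AM.
Stage 1 starts at 10:13 AM + 205 min = 1:38 PM.
Packaging ends at 1:38 PM − 205 min = 10:13 AM.
Calibration is bounded by packaging, so the earliest it can start is 10:13 AM.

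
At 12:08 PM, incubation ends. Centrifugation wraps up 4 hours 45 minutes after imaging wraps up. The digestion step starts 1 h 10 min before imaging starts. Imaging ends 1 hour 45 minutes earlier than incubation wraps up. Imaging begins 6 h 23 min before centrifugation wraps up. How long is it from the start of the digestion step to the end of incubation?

4 h 33 min

Imaging ends at 12:08 PM − 105 min = 10:23 AM.
Centrifugation ends at 10:23 AM + 285 min = 3:08 PM.
Imaging starts at 3:08 PM − 383 min = 8:45 AM.
The digestion step starts at 8:45 AM − 70 min = 7:35 AM.
From 7:35 AM to 12:08 PM is 4 h 33 min.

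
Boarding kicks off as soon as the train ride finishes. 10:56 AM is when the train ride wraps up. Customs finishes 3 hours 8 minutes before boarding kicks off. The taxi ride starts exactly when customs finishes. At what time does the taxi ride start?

Boarding starts at 10:56 AM.
Customs ends at 10:56 AM − 188 min = 7:48 AM.
So the taxi ride starts at 7:48 AM.

7:48 AM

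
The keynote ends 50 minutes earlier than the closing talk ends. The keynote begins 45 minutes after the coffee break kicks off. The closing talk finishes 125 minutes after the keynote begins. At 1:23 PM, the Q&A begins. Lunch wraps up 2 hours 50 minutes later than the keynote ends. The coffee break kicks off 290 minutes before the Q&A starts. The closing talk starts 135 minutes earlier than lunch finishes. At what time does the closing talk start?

11:08 AM

The coffee break starts at 1:23 PM − 290 min = 8:33 AM.
The keynote starts at 8:33 AM + 45 min = 9:18 AM.
The closing talk ends at 9:18 AM + 125 min = 11:23 AM.
The keynote ends at 11:23 AM − 50 min = 10:33 AM.
Lunch ends at 10:33 AM + 170 min = 1:23 PM.
The closing talk starts at 1:23 PM − 135 min = 11:08 AM.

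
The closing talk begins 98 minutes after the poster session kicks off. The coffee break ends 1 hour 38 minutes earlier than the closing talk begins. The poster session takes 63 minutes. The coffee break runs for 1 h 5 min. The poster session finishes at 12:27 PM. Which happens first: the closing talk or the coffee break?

The poster session starts at 12:27 PM − 63 min = 11:24 AM.
The closing talk starts at 11:24 AM + 98 min = 1:02 PM.
The coffee break ends at 1:02 PM − 98 min = 11:24 AM.
The coffee break starts at 11:24 AM − 65 min = 10:19 AM.
The closing talk starts at 1:02 PM and the coffee break starts at 10:19 AM, so the coffee break is first.

the coffee break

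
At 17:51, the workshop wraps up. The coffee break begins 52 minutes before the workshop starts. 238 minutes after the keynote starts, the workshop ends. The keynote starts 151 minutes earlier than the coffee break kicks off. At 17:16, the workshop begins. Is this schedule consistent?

The coffee break starts at 17:16 − 52 min = 16:24.
The keynote starts at 16:24 − 151 min = 13:53.
The workshop ends at 13:53 + 238 min = 17:51.
That matches the stated 17:51, so the schedule is consistent.

Yes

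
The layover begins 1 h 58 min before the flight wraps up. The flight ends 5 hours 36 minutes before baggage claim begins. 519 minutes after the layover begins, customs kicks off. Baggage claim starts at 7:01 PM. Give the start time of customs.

The flight ends at 7:01 PM − 336 min = 1:25 PM.
The layover starts at 1:25 PM − 118 min = 11:27 AM.
Customs starts at 11:27 AM + 519 min = 8:06 PM.

8:06 PM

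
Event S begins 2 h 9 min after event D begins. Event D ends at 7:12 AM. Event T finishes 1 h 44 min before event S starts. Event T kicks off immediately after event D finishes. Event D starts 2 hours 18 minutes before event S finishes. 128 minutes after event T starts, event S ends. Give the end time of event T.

Event T starts at 7:12 AM.
Event S ends at 7:12 AM + 128 min = 9:20 AM.
Event D starts at 9:20 AM − 138 min = 7:02 AM.
Event S starts at 7:02 AM + 129 min = 9:11 AM.
Event T ends at 9:11 AM − 104 min = 7:27 AM.

7:27 AM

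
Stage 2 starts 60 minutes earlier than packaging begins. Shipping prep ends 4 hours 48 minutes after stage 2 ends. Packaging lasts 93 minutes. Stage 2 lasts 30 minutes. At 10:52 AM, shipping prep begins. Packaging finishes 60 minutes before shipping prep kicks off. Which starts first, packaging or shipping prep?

Packaging ends at 10:52 AM − 60 min = 9:52 AM.
Packaging starts at 9:52 AM − 93 min = 8:19 AM.
Packaging starts at 8:19 AM and shipping prep starts at 10:52 AM, so packaging is first.

packaging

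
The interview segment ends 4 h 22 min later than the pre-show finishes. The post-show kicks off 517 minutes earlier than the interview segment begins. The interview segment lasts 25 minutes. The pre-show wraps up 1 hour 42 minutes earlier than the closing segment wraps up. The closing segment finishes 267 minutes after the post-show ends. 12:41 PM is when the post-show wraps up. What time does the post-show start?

10:46 AM

The closing segment ends at 12:41 PM + 267 min = 5:08 PM.
The pre-show ends at 5:08 PM − 102 min = 3:26 PM.
The interview segment ends at 3:26 PM + 262 min = 7:48 PM.
The interview segment starts at 7:48 PM − 25 min = 7:23 PM.
The post-show starts at 7:23 PM − 517 min = 10:46 AM.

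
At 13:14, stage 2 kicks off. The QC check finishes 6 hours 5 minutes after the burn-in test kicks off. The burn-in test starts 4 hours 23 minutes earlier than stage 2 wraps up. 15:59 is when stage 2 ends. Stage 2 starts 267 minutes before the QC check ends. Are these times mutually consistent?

Yes

The burn-in test starts at 15:59 − 263 min = 11:36.
The QC check ends at 11:36 + 365 min = 17:41.
Stage 2 starts at 17:41 − 267 min = 13:14.
That matches the stated 13:14, so the schedule is consistent.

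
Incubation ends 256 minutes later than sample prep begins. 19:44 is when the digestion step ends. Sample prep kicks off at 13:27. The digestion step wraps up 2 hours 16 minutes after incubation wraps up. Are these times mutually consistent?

Incubation ends at 13:27 + 256 min = 17:43.
The digestion step ends at 17:43 + 136 min = 19:59.
But the digestion step is also said to end at 19:44 — a 15-minute conflict.

No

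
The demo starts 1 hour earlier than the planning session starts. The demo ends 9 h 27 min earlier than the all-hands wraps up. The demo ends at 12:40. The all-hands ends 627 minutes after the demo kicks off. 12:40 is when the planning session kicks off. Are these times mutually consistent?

Yes

The demo starts at 12:40 − 60 min = 11:40.
The all-hands ends at 11:40 + 627 min = 22:07.
The demo ends at 22:07 − 567 min = 12:40.
That matches the stated 12:40, so the schedule is consistent.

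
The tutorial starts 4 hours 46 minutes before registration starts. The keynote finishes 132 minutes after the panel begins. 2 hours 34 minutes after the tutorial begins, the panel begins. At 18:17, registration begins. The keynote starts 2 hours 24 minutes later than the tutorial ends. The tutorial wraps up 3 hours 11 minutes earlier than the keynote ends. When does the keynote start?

The tutorial starts at 18:17 − 286 min = 13:31.
The panel starts at 13:31 + 154 min = 16:05.
The keynote ends at 16:05 + 132 min = 18:17.
The tutorial ends at 18:17 − 191 min = 15:06.
The keynote starts at 15:06 + 144 min = 17:30.

17:30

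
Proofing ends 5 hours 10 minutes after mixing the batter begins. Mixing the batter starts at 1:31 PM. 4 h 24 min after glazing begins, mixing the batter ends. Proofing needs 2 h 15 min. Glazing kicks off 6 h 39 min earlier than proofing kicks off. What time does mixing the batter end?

2:11 PM

Proofing ends at 1:31 PM + 310 min = 6:41 PM.
Proofing starts at 6:41 PM − 135 min = 4:26 PM.
Glazing starts at 4:26 PM − 399 min = 9:47 AM.
Mixing the batter ends at 9:47 AM + 264 min = 2:11 PM.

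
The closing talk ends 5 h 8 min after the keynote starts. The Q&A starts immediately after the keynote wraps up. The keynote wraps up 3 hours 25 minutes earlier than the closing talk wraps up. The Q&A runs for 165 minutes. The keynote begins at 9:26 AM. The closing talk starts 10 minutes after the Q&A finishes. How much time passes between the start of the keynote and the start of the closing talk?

The closing talk ends at 9:26 AM + 308 min = 2:34 PM.
The keynote ends at 2:34 PM − 205 min = 11:09 AM.
So the Q&A starts at 11:09 AM.
The Q&A ends at 11:09 AM + 165 min = 1:54 PM.
The closing talk starts at 1:54 PM + 10 min = 2:04 PM.
From 9:26 AM to 2:04 PM is 278 minutes.

278 minutes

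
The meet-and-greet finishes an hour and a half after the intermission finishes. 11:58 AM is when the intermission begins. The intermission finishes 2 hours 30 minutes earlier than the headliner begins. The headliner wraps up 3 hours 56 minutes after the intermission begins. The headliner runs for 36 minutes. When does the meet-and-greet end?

2:18 PM

The headliner ends at 11:58 AM + 236 min = 3:54 PM.
The headliner starts at 3:54 PM − 36 min = 3:18 PM.
The intermission ends at 3:18 PM − 150 min = 12:48 PM.
The meet-and-greet ends at 12:48 PM + 90 min = 2:18 PM.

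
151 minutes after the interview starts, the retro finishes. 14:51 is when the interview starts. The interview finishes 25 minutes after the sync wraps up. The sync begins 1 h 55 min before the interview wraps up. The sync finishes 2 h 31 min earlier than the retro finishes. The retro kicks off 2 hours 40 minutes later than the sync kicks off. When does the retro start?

The retro ends at 14:51 + 151 min = 17:22.
The sync ends at 17:22 − 151 min = 14:51.
The interview ends at 14:51 + 25 min = 15:16.
The sync starts at 15:16 − 115 min = 13:21.
The retro starts at 13:21 + 160 min = 16:01.

16:01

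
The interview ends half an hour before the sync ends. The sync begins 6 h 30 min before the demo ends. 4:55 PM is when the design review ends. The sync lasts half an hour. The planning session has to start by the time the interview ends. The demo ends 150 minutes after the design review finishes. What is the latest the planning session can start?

The demo ends at 4:55 PM + 150 min = 7:25 PM.
The sync starts at 7:25 PM − 390 min = 12:55 PM.
The sync ends at 12:55 PM + 30 min = 1:25 PM.
The interview ends at 1:25 PM − 30 min = 12:55 PM.
The planning session is bounded by the interview, so the latest it can start is 12:55 PM.

12:55 PM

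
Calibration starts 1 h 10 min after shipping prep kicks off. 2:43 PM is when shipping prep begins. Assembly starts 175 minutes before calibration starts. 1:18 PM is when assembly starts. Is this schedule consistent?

Calibration starts at 2:43 PM + 70 min = 3:53 PM.
Assembly starts at 3:53 PM − 175 min = 12:58 PM.
But assembly is also said to start at 1:18 PM — a 20-minute conflict.

No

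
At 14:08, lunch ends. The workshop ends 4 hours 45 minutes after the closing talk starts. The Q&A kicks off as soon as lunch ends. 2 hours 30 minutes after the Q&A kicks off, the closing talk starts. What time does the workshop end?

The Q&A starts at 14:08.
The closing talk starts at 14:08 + 150 min = 16:38.
The workshop ends at 16:38 + 285 min = 21:23.

21:23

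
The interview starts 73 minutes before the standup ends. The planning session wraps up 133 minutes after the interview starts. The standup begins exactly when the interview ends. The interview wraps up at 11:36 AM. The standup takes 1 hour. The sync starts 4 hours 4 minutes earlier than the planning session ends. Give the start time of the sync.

9:32 AM

The standup starts at 11:36 AM.
The standup ends at 11:36 AM + 60 min = 12:36 PM.
The interview starts at 12:36 PM − 73 min = 11:23 AM.
The planning session ends at 11:23 AM + 133 min = 1:36 PM.
The sync starts at 1:36 PM − 244 min = 9:32 AM.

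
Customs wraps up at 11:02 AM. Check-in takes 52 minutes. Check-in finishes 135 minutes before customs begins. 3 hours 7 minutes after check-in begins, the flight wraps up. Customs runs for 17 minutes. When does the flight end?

10:45 AM

Customs starts at 11:02 AM − 17 min = 10:45 AM.
Check-in ends at 10:45 AM − 135 min = 8:30 AM.
Check-in starts at 8:30 AM − 52 min = 7:38 AM.
The flight ends at 7:38 AM + 187 min = 10:45 AM.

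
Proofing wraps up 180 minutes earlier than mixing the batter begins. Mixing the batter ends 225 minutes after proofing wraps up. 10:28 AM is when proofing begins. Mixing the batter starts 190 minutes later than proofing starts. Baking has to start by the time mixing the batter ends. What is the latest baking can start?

2:23 PM

Mixing the batter starts at 10:28 AM + 190 min = 1:38 PM.
Proofing ends at 1:38 PM − 180 min = 10:38 AM.
Mixing the batter ends at 10:38 AM + 225 min = 2:23 PM.
Baking is bounded by mixing the batter, so the latest it can start is 2:23 PM.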